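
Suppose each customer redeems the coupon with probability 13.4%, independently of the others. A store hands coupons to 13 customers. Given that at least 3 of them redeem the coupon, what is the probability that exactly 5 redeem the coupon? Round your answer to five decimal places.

0.07085

X ~ Binomial(13, 0.134). Want P(X=5 | X≥3) = P(X=5) / P(X≥3).
P(X=5) = C(13,5)·0.134^5·0.866^8 = 0.0175892
P(X≥3) = 1 − 0.1540751 − 0.3099295 − 0.2877405 = 0.2482549
Ratio = 0.0175892 / 0.2482549 = 0.0708513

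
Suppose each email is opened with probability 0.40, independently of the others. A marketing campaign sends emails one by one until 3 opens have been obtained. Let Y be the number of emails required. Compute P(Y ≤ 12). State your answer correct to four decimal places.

0.9166

Finishing within 12 emails ⇔ at least 3 successes in the first 12. With X ~ Binomial(12, 0.40), P(Y ≤ 12) = 1 − P(X ≤ 2).
  k=0: C(12,0)·0.40^0·0.60^12 = 0.002177
  k=1: C(12,1)·0.40^1·0.60^11 = 0.017414
  k=2: C(12,2)·0.40^2·0.60^10 = 0.063852
1 − 0.083443 = 0.916557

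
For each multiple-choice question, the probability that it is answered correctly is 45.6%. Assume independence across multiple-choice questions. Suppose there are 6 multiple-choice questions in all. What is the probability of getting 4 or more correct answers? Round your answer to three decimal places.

X ~ Binomial(6, 0.456); P(X ≥ 4) = Σ C(6,k) p^k (1−p)^(6−k) over k:
  k=4: C(6,4)·0.456^4·0.544^2 = 0.19193
  k=5: C(6,5)·0.456^5·0.544^1 = 0.06435
  k=6: C(6,6)·0.456^6·0.544^0 = 0.00899
Total = 0.26528

0.265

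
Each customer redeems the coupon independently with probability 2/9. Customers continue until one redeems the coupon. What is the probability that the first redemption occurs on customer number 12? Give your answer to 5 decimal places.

0.01400

Geometric (trials to first success), p = 0.222222.
P(Y = 12) = (1−p)^11 · p = 0.06301 · 0.222222 = 0.0140023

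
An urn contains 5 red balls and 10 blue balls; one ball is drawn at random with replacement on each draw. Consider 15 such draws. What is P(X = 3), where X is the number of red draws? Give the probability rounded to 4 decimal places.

X ~ Binomial(n=15, p=0.333333).
P(X=3) = C(15,3) · p^3 · (1−p)^12
= 455 · 0.037037 · 0.0077073 = 0.129883

0.1299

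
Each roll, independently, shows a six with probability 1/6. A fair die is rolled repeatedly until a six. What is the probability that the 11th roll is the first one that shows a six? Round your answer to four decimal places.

Geometric (trials to first success), p = 0.166667.
P(Y = 11) = (1−p)^10 · p = 0.16151 · 0.166667 = 0.026918

0.0269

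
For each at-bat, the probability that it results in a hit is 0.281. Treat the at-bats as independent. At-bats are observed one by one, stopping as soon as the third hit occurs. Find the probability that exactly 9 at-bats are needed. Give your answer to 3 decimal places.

Y = trial on which the third success occurs; negative binomial, r=3, p=0.281.
P(Y=9) = C(8,2) · p^3 · (1−p)^6
= 28 · 0.022188 · 0.13816 = 0.08583

0.086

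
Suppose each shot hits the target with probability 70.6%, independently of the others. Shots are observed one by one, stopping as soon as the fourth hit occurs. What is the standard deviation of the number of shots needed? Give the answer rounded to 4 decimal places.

1.5360

Y = total shots until the fourth success; negative binomial with r=4, p=0.706.
SD(Y) = √[r(1−p)/p²] = √(2.359380) = 1.536027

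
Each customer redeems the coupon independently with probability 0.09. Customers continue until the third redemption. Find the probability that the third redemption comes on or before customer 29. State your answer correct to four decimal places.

0.4913

Finishing within 29 customers ⇔ at least 3 successes in the first 29. With X ~ Binomial(29, 0.09), P(Y ≤ 29) = 1 − P(X ≤ 2).
  k=0: C(29,0)·0.09^0·0.91^29 = 0.064893
  k=1: C(29,1)·0.09^1·0.91^28 = 0.186123
  k=2: C(29,2)·0.09^2·0.91^27 = 0.257708
1 − 0.508725 = 0.491275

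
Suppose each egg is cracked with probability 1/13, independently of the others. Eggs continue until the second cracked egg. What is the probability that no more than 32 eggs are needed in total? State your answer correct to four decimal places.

0.7169

Finishing within 32 eggs ⇔ at least 2 successes in the first 32. With X ~ Binomial(32, 0.076923), P(Y ≤ 32) = 1 − P(X ≤ 1).
  k=0: C(32,0)·0.076923^0·0.923077^32 = 0.077199
  k=1: C(32,1)·0.076923^1·0.923077^31 = 0.205864
1 − 0.283064 = 0.716936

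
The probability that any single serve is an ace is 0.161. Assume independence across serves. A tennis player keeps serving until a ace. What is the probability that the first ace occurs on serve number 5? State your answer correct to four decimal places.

0.0798

Geometric (trials to first success), p = 0.161.
P(Y = 5) = (1−p)^4 · p = 0.4955 · 0.161 = 0.079776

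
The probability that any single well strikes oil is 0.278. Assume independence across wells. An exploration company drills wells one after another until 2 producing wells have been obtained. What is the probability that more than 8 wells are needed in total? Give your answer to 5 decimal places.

0.30130

Needing more than 8 wells ⇔ fewer than 2 successes in the first 8. With X ~ Binomial(8, 0.278), P(Y > 8) = P(X ≤ 1).
  k=0: C(8,0)·0.278^0·0.722^8 = 0.0738410
  k=1: C(8,1)·0.278^1·0.722^7 = 0.2274548
P(X ≤ 1) = 0.3012958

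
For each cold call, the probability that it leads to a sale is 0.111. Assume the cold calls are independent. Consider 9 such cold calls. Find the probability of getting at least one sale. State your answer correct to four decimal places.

0.6532

P(at least one) = 1 − P(none) = 1 − (1 − 0.111)^9
= 1 − 0.346829 = 0.653171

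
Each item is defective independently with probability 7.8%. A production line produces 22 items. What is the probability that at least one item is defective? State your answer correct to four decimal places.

0.8325

P(at least one) = 1 − P(none) = 1 − (1 − 0.078)^22
= 1 − 0.167525 = 0.832475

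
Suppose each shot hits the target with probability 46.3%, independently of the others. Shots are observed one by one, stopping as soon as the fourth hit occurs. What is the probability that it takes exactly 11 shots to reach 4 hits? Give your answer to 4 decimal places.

0.0710

Y = trial on which the fourth success occurs; negative binomial, r=4, p=0.463.
P(Y=11) = C(10,3) · p^4 · (1−p)^7
= 120 · 0.045954 · 0.012877 = 0.071011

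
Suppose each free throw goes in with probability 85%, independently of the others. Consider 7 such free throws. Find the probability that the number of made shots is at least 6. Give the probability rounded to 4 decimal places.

X ~ Binomial(7, 0.85); P(X ≥ 6) = Σ C(7,k) p^k (1−p)^(7−k) over k:
  k=6: C(7,6)·0.85^6·0.15^1 = 0.396007
  k=7: C(7,7)·0.85^7·0.15^0 = 0.320577
Total = 0.716584

0.7166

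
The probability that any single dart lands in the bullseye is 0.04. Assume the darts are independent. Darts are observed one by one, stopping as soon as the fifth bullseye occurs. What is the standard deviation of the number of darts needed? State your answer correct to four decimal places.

54.7723

Y = total darts until the fifth success; negative binomial with r=5, p=0.04.
SD(Y) = √[r(1−p)/p²] = √(3000.000000) = 54.772256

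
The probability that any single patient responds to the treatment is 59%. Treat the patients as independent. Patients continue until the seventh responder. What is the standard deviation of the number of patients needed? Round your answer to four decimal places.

Y = total patients until the seventh success; negative binomial with r=7, p=0.59.
SD(Y) = √[r(1−p)/p²] = √(8.244757) = 2.871369

2.8714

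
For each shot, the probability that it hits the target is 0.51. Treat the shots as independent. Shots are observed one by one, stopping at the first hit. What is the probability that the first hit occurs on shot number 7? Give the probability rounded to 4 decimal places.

0.0071

Geometric (trials to first success), p = 0.51.
P(Y = 7) = (1−p)^6 · p = 0.013841 · 0.51 = 0.007059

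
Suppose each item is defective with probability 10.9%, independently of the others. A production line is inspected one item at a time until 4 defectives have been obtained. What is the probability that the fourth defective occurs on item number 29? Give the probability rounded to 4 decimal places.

0.0258

Y = trial on which the fourth success occurs; negative binomial, r=4, p=0.109.
P(Y=29) = C(28,3) · p^4 · (1−p)^25
= 3276 · 0.00014116 · 0.05584 = 0.025822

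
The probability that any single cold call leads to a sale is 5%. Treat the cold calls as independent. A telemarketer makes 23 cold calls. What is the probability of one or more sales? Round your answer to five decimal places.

0.69264

P(at least one) = 1 − P(none) = 1 − (1 − 0.05)^23
= 1 − 0.3073569 = 0.6926431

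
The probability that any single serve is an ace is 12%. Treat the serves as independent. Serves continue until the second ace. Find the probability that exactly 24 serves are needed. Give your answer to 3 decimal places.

0.020

Y = trial on which the second success occurs; negative binomial, r=2, p=0.12.
P(Y=24) = C(23,1) · p^2 · (1−p)^22
= 23 · 0.0144 · 0.060065 = 0.01989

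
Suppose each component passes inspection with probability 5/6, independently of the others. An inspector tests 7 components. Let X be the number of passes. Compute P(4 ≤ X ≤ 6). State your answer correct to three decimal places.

0.703

X ~ Binomial(7, 0.833333); P(4 ≤ X ≤ 6) = Σ C(7,k) p^k (1−p)^(7−k) over k:
  k=4: C(7,4)·0.833333^4·0.166667^3 = 0.07814
  k=5: C(7,5)·0.833333^5·0.166667^2 = 0.23443
  k=6: C(7,6)·0.833333^6·0.166667^1 = 0.39071
Total = 0.70329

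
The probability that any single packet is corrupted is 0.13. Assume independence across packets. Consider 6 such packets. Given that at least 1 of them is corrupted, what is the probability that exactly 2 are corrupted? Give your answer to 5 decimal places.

0.25642

X ~ Binomial(6, 0.13). Want P(X=2 | X≥1) = P(X=2) / P(X≥1).
P(X=2) = C(6,2)·0.13^2·0.87^4 = 0.1452295
P(X≥1) = 1 − 0.4336262 = 0.5663738
Ratio = 0.1452295 / 0.5663738 = 0.2564200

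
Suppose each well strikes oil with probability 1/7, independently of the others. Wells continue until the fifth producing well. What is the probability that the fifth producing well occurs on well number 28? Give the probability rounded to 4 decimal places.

Y = trial on which the fifth success occurs; negative binomial, r=5, p=0.142857.
P(Y=28) = C(27,4) · p^5 · (1−p)^23
= 17550 · 5.9499e-05 · 0.028855 = 0.030131

0.0301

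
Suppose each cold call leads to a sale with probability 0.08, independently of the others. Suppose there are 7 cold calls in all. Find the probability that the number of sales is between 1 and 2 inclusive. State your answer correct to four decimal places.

X ~ Binomial(7, 0.08); P(1 ≤ X ≤ 2) = Σ C(7,k) p^k (1−p)^(7−k) over k:
  k=1: C(7,1)·0.08^1·0.92^6 = 0.339559
  k=2: C(7,2)·0.08^2·0.92^5 = 0.088581
Total = 0.428139

0.4281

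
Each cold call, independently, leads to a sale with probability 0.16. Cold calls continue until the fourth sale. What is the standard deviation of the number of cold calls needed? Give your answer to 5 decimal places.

11.45644

Y = total cold calls until the fourth success; negative binomial with r=4, p=0.16.
SD(Y) = √[r(1−p)/p²] = √(131.2500000) = 11.4564392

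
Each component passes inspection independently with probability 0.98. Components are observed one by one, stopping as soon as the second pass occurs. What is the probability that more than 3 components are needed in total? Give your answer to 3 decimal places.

0.001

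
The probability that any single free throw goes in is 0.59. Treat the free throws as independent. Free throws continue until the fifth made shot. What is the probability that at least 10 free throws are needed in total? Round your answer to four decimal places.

Needing more than 9 free throws ⇔ fewer than 5 successes in the first 9. With X ~ Binomial(9, 0.59), P(Y > 9) = P(X ≤ 4).
  k=0: C(9,0)·0.59^0·0.41^9 = 0.000327
  k=1: C(9,1)·0.59^1·0.41^8 = 0.004240
  k=2: C(9,2)·0.59^2·0.41^7 = 0.024406
  k=3: C(9,3)·0.59^3·0.41^6 = 0.081948
  k=4: C(9,4)·0.59^4·0.41^5 = 0.176888
P(X ≤ 4) = 0.287809

0.2878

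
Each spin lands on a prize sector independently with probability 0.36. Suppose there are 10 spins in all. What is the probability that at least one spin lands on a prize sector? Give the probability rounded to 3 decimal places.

P(at least one) = 1 − P(none) = 1 − (1 − 0.36)^10
= 1 − 0.01153 = 0.98847

0.988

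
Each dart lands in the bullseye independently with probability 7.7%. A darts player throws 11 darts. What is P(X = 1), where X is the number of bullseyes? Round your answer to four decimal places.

0.3801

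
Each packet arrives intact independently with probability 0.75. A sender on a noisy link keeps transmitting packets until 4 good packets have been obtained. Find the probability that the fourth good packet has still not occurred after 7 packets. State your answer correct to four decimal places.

Needing more than 7 packets ⇔ fewer than 4 successes in the first 7. With X ~ Binomial(7, 0.75), P(Y > 7) = P(X ≤ 3).
  k=0: C(7,0)·0.75^0·0.25^7 = 0.000061
  k=1: C(7,1)·0.75^1·0.25^6 = 0.001282
  k=2: C(7,2)·0.75^2·0.25^5 = 0.011536
  k=3: C(7,3)·0.75^3·0.25^4 = 0.057678
P(X ≤ 3) = 0.070557

0.0706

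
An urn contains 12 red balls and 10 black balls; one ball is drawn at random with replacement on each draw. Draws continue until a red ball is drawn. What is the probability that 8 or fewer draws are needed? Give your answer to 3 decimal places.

0.998

Y = number of draws to the first success; geometric, p = 0.545455.
P(Y ≤ 8) = 1 − (1−p)^8 = 1 − 0.00182 = 0.99818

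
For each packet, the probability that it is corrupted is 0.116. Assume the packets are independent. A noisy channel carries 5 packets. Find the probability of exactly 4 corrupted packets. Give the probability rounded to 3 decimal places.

0.001

X ~ Binomial(n=5, p=0.116).
P(X=4) = C(5,4) · p^4 · (1−p)^1
= 5 · 0.00018106 · 0.884 = 0.00080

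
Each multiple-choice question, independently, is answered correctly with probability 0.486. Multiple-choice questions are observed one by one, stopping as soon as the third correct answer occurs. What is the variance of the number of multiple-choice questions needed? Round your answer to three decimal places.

6.528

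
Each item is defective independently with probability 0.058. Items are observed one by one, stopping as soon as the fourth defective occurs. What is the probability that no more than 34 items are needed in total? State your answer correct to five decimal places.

0.13226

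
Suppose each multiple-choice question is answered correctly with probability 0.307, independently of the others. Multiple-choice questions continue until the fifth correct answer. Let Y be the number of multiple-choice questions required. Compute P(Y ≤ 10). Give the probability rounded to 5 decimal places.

0.16253

Finishing within 10 multiple-choice questions ⇔ at least 5 successes in the first 10. With X ~ Binomial(10, 0.307), P(Y ≤ 10) = 1 − P(X ≤ 4).
  k=0: C(10,0)·0.307^0·0.693^10 = 0.0255466
  k=1: C(10,1)·0.307^1·0.693^9 = 0.1131716
  k=2: C(10,2)·0.307^2·0.693^8 = 0.2256083
  k=3: C(10,3)·0.307^3·0.693^7 = 0.2665195
  k=4: C(10,4)·0.307^4·0.693^6 = 0.2066199
1 − 0.8374659 = 0.1625341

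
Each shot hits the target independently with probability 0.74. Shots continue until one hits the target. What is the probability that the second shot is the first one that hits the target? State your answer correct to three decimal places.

Geometric (trials to first success), p = 0.74.
P(Y = 2) = (1−p)^1 · p = 0.26 · 0.74 = 0.19240

0.192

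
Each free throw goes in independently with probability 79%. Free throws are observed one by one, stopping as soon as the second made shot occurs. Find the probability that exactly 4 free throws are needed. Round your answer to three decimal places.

Y = trial on which the second success occurs; negative binomial, r=2, p=0.79.
P(Y=4) = C(3,1) · p^2 · (1−p)^2
= 3 · 0.6241 · 0.0441 = 0.08257

0.083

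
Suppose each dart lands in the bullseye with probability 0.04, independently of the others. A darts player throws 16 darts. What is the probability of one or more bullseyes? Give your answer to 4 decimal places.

P(at least one) = 1 − P(none) = 1 − (1 − 0.04)^16
= 1 − 0.520403 = 0.479597

0.4796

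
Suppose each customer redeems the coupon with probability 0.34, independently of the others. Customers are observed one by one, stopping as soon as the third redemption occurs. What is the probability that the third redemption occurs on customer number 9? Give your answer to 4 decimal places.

0.0910

Y = trial on which the third success occurs; negative binomial, r=3, p=0.34.
P(Y=9) = C(8,2) · p^3 · (1−p)^6
= 28 · 0.039304 · 0.082654 = 0.090962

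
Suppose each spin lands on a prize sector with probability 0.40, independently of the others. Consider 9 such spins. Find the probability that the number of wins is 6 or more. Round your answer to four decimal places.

X ~ Binomial(9, 0.40); P(X ≥ 6) = Σ C(9,k) p^k (1−p)^(9−k) over k:
  k=6: C(9,6)·0.40^6·0.60^3 = 0.074318
  k=7: C(9,7)·0.40^7·0.60^2 = 0.021234
  k=8: C(9,8)·0.40^8·0.60^1 = 0.003539
  k=9: C(9,9)·0.40^9·0.60^0 = 0.000262
Total = 0.099353

0.0994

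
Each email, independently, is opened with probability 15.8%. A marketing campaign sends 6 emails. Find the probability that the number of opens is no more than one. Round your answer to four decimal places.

X ~ Binomial(6, 0.158); P(X ≤ 1) = Σ C(6,k) p^k (1−p)^(6−k) over k:
  k=0: C(6,0)·0.158^0·0.842^6 = 0.356347
  k=1: C(6,1)·0.158^1·0.842^5 = 0.401207
Total = 0.757554

0.7576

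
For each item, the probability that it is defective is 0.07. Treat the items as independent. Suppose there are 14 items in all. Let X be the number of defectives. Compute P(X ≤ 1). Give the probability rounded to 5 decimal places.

X ~ Binomial(14, 0.07); P(X ≤ 1) = Σ C(14,k) p^k (1−p)^(14−k) over k:
  k=0: C(14,0)·0.07^0·0.93^14 = 0.3620439
  k=1: C(14,1)·0.07^1·0.93^13 = 0.3815087
Total = 0.7435526

0.74355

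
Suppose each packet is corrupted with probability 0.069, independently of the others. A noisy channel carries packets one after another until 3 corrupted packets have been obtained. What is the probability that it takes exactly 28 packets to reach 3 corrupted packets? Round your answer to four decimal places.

0.0193

Y = trial on which the third success occurs; negative binomial, r=3, p=0.069.
P(Y=28) = C(27,2) · p^3 · (1−p)^25
= 351 · 0.00032851 · 0.16739 = 0.019302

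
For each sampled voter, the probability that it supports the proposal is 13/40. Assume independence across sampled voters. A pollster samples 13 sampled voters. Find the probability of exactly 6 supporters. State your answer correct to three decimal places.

0.129

X ~ Binomial(n=13, p=0.325).
P(X=6) = C(13,6) · p^6 · (1−p)^7
= 1716 · 0.0011784 · 0.063845 = 0.12911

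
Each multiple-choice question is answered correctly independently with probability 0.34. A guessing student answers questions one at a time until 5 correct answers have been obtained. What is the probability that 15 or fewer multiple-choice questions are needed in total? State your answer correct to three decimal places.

Finishing within 15 multiple-choice questions ⇔ at least 5 successes in the first 15. With X ~ Binomial(15, 0.34), P(Y ≤ 15) = 1 − P(X ≤ 4).
  k=0: C(15,0)·0.34^0·0.66^15 = 0.00196
  k=1: C(15,1)·0.34^1·0.66^14 = 0.01518
  k=2: C(15,2)·0.34^2·0.66^13 = 0.05473
  k=3: C(15,3)·0.34^3·0.66^12 = 0.12217
  k=4: C(15,4)·0.34^4·0.66^11 = 0.18881
1 − 0.38286 = 0.61714

0.617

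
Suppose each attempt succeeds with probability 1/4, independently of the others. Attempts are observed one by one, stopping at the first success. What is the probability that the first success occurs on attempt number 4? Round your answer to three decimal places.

Geometric (trials to first success), p = 0.25.
P(Y = 4) = (1−p)^3 · p = 0.42188 · 0.25 = 0.10547

0.105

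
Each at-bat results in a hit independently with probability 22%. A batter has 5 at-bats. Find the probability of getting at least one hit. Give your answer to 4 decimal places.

P(at least one) = 1 − P(none) = 1 − (1 − 0.22)^5
= 1 − 0.288717 = 0.711283

0.7113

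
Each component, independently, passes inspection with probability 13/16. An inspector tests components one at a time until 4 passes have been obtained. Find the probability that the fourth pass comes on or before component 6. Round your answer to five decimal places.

Finishing within 6 components ⇔ at least 4 successes in the first 6. With X ~ Binomial(6, 0.8125), P(Y ≤ 6) = 1 − P(X ≤ 3).
  k=0: C(6,0)·0.8125^0·0.1875^6 = 0.0000435
  k=1: C(6,1)·0.8125^1·0.1875^5 = 0.0011297
  k=2: C(6,2)·0.8125^2·0.1875^4 = 0.0122389
  k=3: C(6,3)·0.8125^3·0.1875^3 = 0.0707138
1 − 0.0841259 = 0.9158741

0.91587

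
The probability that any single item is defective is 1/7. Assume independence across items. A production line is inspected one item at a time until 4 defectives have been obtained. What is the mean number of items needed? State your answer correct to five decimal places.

Y = total items until the fourth success; negative binomial with r=4, p=0.142857.
E[Y] = r / p = 4 / 0.142857 = 28.0000000

28.00000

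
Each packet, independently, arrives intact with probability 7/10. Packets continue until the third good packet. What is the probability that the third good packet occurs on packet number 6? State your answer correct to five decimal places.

Y = trial on which the third success occurs; negative binomial, r=3, p=0.70.
P(Y=6) = C(5,2) · p^3 · (1−p)^3
= 10 · 0.343 · 0.027 = 0.0926100

0.09261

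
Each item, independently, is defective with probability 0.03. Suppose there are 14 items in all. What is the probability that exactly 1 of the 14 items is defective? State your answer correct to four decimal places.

0.2827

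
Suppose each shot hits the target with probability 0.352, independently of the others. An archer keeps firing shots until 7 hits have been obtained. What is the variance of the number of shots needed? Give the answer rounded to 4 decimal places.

Y = total shots until the seventh success; negative binomial with r=7, p=0.352.
Var(Y) = r(1−p)/p² = 7·0.648 / 0.352² = 36.608988

36.6090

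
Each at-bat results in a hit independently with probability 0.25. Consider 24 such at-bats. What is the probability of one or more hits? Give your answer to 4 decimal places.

0.9990

P(at least one) = 1 − P(none) = 1 − (1 − 0.25)^24
= 1 − 0.001003 = 0.998997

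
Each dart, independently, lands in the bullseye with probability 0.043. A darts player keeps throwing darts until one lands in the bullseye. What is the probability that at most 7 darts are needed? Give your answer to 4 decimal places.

0.2648

Y = number of darts to the first success; geometric, p = 0.043.
P(Y ≤ 7) = 1 − (1−p)^7 = 1 − 0.735163 = 0.264837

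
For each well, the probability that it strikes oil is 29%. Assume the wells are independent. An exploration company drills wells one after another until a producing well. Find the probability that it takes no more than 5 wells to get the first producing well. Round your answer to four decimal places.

Y = number of wells to the first success; geometric, p = 0.29.
P(Y ≤ 5) = 1 − (1−p)^5 = 1 − 0.180423 = 0.819577

0.8196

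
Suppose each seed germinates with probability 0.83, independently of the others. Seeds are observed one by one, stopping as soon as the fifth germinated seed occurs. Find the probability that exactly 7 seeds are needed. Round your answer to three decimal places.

0.171

Y = trial on which the fifth success occurs; negative binomial, r=5, p=0.83.
P(Y=7) = C(6,4) · p^5 · (1−p)^2
= 15 · 0.3939 · 0.0289 = 0.17076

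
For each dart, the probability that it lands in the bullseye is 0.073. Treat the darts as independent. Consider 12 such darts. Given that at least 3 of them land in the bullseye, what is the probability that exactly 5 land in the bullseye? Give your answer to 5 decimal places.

0.01858

X ~ Binomial(12, 0.073). Want P(X=5 | X≥3) = P(X=5) / P(X≥3).
P(X=5) = C(12,5)·0.073^5·0.927^7 = 0.0009658
P(X≥3) = 1 − 0.4026770 − 0.3805232 − 0.1648113 = 0.0519885
Ratio = 0.0009658 / 0.0519885 = 0.0185776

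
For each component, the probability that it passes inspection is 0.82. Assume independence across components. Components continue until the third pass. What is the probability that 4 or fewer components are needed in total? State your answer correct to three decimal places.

Finishing within 4 components ⇔ at least 3 successes in the first 4. With X ~ Binomial(4, 0.82), P(Y ≤ 4) = 1 − P(X ≤ 2).
  k=0: C(4,0)·0.82^0·0.18^4 = 0.00105
  k=1: C(4,1)·0.82^1·0.18^3 = 0.01913
  k=2: C(4,2)·0.82^2·0.18^2 = 0.13071
1 − 0.15089 = 0.84911

0.849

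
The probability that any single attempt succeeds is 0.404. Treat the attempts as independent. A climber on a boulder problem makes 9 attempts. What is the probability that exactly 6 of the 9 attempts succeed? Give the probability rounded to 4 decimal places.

0.0773

X ~ Binomial(n=9, p=0.404).
P(X=6) = C(9,6) · p^6 · (1−p)^3
= 84 · 0.004348 · 0.21171 = 0.077323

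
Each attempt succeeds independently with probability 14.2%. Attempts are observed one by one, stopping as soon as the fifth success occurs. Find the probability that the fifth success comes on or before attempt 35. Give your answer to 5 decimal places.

Finishing within 35 attempts ⇔ at least 5 successes in the first 35. With X ~ Binomial(35, 0.142), P(Y ≤ 35) = 1 − P(X ≤ 4).
  k=0: C(35,0)·0.142^0·0.858^35 = 0.0046995
  k=1: C(35,1)·0.142^1·0.858^34 = 0.0272223
  k=2: C(35,2)·0.142^2·0.858^33 = 0.0765904
  k=3: C(35,3)·0.142^3·0.858^32 = 0.1394337
  k=4: C(35,4)·0.142^4·0.858^31 = 0.1846116
1 − 0.4325575 = 0.5674425

0.56744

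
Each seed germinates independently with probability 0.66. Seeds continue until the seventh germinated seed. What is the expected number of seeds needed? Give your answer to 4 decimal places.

Y = total seeds until the seventh success; negative binomial with r=7, p=0.66.
E[Y] = r / p = 7 / 0.66 = 10.606061

10.6061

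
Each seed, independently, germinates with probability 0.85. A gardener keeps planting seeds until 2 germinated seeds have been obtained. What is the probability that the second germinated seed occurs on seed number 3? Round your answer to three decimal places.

Y = trial on which the second success occurs; negative binomial, r=2, p=0.85.
P(Y=3) = C(2,1) · p^2 · (1−p)^1
= 2 · 0.7225 · 0.15 = 0.21675

0.217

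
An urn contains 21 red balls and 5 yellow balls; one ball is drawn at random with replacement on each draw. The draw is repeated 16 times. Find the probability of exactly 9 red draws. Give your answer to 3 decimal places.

0.016

X ~ Binomial(n=16, p=0.807692).
P(X=9) = C(16,9) · p^9 · (1−p)^7
= 11440 · 0.14629 · 9.7269e-06 = 0.01628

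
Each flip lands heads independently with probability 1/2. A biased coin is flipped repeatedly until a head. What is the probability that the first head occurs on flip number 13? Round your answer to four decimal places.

0.0001

Geometric (trials to first success), p = 0.50.
P(Y = 13) = (1−p)^12 · p = 0.00024414 · 0.50 = 0.000122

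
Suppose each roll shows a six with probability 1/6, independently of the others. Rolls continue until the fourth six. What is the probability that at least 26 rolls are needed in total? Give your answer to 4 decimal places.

0.3816

Needing more than 25 rolls ⇔ fewer than 4 successes in the first 25. With X ~ Binomial(25, 0.166667), P(Y > 25) = P(X ≤ 3).
  k=0: C(25,0)·0.166667^0·0.833333^25 = 0.010483
  k=1: C(25,1)·0.166667^1·0.833333^24 = 0.052413
  k=2: C(25,2)·0.166667^2·0.833333^23 = 0.125791
  k=3: C(25,3)·0.166667^3·0.833333^22 = 0.192880
P(X ≤ 3) = 0.381566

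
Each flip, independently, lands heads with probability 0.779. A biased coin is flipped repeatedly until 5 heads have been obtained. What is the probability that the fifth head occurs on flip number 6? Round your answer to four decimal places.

0.3170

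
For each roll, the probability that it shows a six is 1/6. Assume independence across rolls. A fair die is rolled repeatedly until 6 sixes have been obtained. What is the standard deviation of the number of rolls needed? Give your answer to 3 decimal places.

Y = total rolls until the sixth success; negative binomial with r=6, p=0.166667.
SD(Y) = √[r(1−p)/p²] = √(180.00000) = 13.41641

13.416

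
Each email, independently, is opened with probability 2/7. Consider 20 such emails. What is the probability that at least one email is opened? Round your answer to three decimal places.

P(at least one) = 1 − P(none) = 1 − (1 − 0.285714)^20
= 1 − 0.00120 = 0.99880

0.999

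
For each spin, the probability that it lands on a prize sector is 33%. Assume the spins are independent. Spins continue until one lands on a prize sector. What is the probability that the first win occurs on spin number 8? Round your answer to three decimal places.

Geometric (trials to first success), p = 0.33.
P(Y = 8) = (1−p)^7 · p = 0.060607 · 0.33 = 0.02000

0.020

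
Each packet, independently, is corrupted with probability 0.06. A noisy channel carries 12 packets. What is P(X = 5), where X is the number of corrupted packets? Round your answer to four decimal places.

X ~ Binomial(n=12, p=0.06).
P(X=5) = C(12,5) · p^5 · (1−p)^7
= 792 · 7.776e-07 · 0.64848 = 0.000399

0.0004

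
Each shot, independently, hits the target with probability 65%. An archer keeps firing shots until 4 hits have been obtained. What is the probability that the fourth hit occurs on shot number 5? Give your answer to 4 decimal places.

0.2499

Y = trial on which the fourth success occurs; negative binomial, r=4, p=0.65.
P(Y=5) = C(4,3) · p^4 · (1−p)^1
= 4 · 0.17851 · 0.35 = 0.249909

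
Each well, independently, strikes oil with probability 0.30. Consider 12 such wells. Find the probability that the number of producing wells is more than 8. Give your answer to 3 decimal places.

X ~ Binomial(12, 0.30); P(X ≥ 9) = Σ C(12,k) p^k (1−p)^(12−k) over k:
  k=9: C(12,9)·0.30^9·0.70^3 = 0.00149
  k=10: C(12,10)·0.30^10·0.70^2 = 0.00019
  k=11: C(12,11)·0.30^11·0.70^1 = 0.00001
  k=12: C(12,12)·0.30^12·0.70^0 = 0.00000
Total = 0.00169

0.002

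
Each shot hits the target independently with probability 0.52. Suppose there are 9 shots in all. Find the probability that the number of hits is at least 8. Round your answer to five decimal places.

0.02587

X ~ Binomial(9, 0.52); P(X ≥ 8) = Σ C(9,k) p^k (1−p)^(9−k) over k:
  k=8: C(9,8)·0.52^8·0.48^1 = 0.0230946
  k=9: C(9,9)·0.52^9·0.48^0 = 0.0027799
Total = 0.0258745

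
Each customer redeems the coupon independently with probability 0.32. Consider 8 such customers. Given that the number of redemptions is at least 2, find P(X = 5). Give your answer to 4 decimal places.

0.0755

X ~ Binomial(8, 0.32). Want P(X=5 | X≥2) = P(X=5) / P(X≥2).
P(X=5) = C(8,5)·0.32^5·0.68^3 = 0.059083
P(X≥2) = 1 − 0.045716 − 0.172109 = 0.782175
Ratio = 0.059083 / 0.782175 = 0.075537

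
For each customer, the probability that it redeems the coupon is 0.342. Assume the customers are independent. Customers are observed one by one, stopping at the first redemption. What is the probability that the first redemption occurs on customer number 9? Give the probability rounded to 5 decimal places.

0.01202

Geometric (trials to first success), p = 0.342.
P(Y = 9) = (1−p)^8 · p = 0.03514 · 0.342 = 0.0120180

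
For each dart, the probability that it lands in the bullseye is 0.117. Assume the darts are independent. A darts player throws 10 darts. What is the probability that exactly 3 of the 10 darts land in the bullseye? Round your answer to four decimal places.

X ~ Binomial(n=10, p=0.117).
P(X=3) = C(10,3) · p^3 · (1−p)^7
= 120 · 0.0016016 · 0.41853 = 0.080438

0.0804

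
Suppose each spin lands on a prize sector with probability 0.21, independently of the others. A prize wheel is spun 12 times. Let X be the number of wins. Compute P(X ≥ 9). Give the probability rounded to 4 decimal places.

0.0001

X ~ Binomial(12, 0.21); P(X ≥ 9) = Σ C(12,k) p^k (1−p)^(12−k) over k:
  k=9: C(12,9)·0.21^9·0.79^3 = 0.000086
  k=10: C(12,10)·0.21^10·0.79^2 = 0.000007
  k=11: C(12,11)·0.21^11·0.79^1 = 0.000000
  k=12: C(12,12)·0.21^12·0.79^0 = 0.000000
Total = 0.000093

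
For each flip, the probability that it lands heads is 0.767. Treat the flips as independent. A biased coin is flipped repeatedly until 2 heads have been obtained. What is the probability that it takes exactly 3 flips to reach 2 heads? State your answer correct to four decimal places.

0.2741

Y = trial on which the second success occurs; negative binomial, r=2, p=0.767.
P(Y=3) = C(2,1) · p^2 · (1−p)^1
= 2 · 0.58829 · 0.233 = 0.274143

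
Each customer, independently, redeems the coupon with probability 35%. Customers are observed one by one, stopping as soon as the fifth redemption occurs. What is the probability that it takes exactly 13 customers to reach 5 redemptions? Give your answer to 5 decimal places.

Y = trial on which the fifth success occurs; negative binomial, r=5, p=0.35.
P(Y=13) = C(12,4) · p^5 · (1−p)^8
= 495 · 0.0052522 · 0.031864 = 0.0828423

0.08284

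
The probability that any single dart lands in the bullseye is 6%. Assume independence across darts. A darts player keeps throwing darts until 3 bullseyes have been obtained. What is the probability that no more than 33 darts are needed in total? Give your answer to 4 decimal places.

Finishing within 33 darts ⇔ at least 3 successes in the first 33. With X ~ Binomial(33, 0.06), P(Y ≤ 33) = 1 − P(X ≤ 2).
  k=0: C(33,0)·0.06^0·0.94^33 = 0.129783
  k=1: C(33,1)·0.06^1·0.94^32 = 0.273374
  k=2: C(33,2)·0.06^2·0.94^31 = 0.279190
1 − 0.682347 = 0.317653

0.3177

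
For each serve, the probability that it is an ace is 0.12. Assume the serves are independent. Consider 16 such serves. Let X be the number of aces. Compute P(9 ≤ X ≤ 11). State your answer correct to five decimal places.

0.00003

X ~ Binomial(16, 0.12); P(9 ≤ X ≤ 11) = Σ C(16,k) p^k (1−p)^(16−k) over k:
  k=9: C(16,9)·0.12^9·0.88^7 = 0.0000241
  k=10: C(16,10)·0.12^10·0.88^6 = 0.0000023
  k=11: C(16,11)·0.12^11·0.88^5 = 0.0000002
Total = 0.0000266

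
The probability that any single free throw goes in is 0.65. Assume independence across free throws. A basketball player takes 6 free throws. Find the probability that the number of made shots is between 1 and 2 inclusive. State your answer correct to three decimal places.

0.116

X ~ Binomial(6, 0.65); P(1 ≤ X ≤ 2) = Σ C(6,k) p^k (1−p)^(6−k) over k:
  k=1: C(6,1)·0.65^1·0.35^5 = 0.02048
  k=2: C(6,2)·0.65^2·0.35^4 = 0.09510
Total = 0.11559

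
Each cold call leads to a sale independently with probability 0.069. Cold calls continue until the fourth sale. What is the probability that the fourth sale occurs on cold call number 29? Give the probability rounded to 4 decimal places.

0.0124

Y = trial on which the fourth success occurs; negative binomial, r=4, p=0.069.
P(Y=29) = C(28,3) · p^4 · (1−p)^25
= 3276 · 2.2667e-05 · 0.16739 = 0.012430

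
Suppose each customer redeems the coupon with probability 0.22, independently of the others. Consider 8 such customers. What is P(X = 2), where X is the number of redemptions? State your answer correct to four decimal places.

0.3052

X ~ Binomial(n=8, p=0.22).
P(X=2) = C(8,2) · p^2 · (1−p)^6
= 28 · 0.0484 · 0.2252 = 0.305190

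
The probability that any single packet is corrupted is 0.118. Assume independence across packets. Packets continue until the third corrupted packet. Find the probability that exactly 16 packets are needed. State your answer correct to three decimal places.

Y = trial on which the third success occurs; negative binomial, r=3, p=0.118.
P(Y=16) = C(15,2) · p^3 · (1−p)^13
= 105 · 0.001643 · 0.19548 = 0.03372

0.034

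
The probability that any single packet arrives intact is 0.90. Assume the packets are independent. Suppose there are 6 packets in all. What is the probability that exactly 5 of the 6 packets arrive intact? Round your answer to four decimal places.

0.3543

X ~ Binomial(n=6, p=0.90).
P(X=5) = C(6,5) · p^5 · (1−p)^1
= 6 · 0.59049 · 0.1 = 0.354294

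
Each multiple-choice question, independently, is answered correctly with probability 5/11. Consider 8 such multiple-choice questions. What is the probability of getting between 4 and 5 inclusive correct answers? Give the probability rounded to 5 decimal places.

X ~ Binomial(8, 0.454545); P(4 ≤ X ≤ 5) = Σ C(8,k) p^k (1−p)^(8−k) over k:
  k=4: C(8,4)·0.454545^4·0.545455^4 = 0.2645097
  k=5: C(8,5)·0.454545^5·0.545455^3 = 0.1763398
Total = 0.4408495

0.44085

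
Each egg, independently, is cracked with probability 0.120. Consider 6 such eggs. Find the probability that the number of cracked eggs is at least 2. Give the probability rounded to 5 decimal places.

X ~ Binomial(6, 0.12); P(X ≥ 2) = Σ C(6,k) p^k (1−p)^(6−k) over k:
  k=2: C(6,2)·0.12^2·0.88^4 = 0.1295342
  k=3: C(6,3)·0.12^3·0.88^3 = 0.0235517
  k=4: C(6,4)·0.12^4·0.88^2 = 0.0024087
  k=5: C(6,5)·0.12^5·0.88^1 = 0.0001314
  k=6: C(6,6)·0.12^6·0.88^0 = 0.0000030
Total = 0.1556289

0.15563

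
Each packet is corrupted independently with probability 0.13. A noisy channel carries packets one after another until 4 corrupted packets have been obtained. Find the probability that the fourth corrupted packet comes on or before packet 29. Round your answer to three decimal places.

0.531

Finishing within 29 packets ⇔ at least 4 successes in the first 29. With X ~ Binomial(29, 0.13), P(Y ≤ 29) = 1 − P(X ≤ 3).
  k=0: C(29,0)·0.13^0·0.87^29 = 0.01762
  k=1: C(29,1)·0.13^1·0.87^28 = 0.07636
  k=2: C(29,2)·0.13^2·0.87^27 = 0.15975
  k=3: C(29,3)·0.13^3·0.87^26 = 0.21483
1 − 0.46856 = 0.53144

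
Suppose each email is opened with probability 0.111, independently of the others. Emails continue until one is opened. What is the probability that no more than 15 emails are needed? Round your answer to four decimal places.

0.8288

Y = number of emails to the first success; geometric, p = 0.111.
P(Y ≤ 15) = 1 − (1−p)^15 = 1 − 0.171209 = 0.828791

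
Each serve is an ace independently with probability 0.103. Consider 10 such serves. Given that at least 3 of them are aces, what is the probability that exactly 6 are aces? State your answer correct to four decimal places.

X ~ Binomial(10, 0.103). Want P(X=6 | X≥3) = P(X=6) / P(X≥3).
P(X=6) = C(10,6)·0.103^6·0.897^4 = 0.000162
P(X≥3) = 1 − 0.337229 − 0.387230 − 0.200091 = 0.075451
Ratio = 0.000162 / 0.075451 = 0.002152

0.0022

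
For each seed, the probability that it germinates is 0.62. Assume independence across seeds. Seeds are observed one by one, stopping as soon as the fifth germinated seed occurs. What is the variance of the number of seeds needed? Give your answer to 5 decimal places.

4.94277

Y = total seeds until the fifth success; negative binomial with r=5, p=0.62.
Var(Y) = r(1−p)/p² = 5·0.38 / 0.62² = 4.9427680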